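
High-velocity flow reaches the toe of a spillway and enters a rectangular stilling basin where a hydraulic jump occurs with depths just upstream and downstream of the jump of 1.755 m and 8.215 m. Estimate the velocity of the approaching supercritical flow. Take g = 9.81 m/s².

V₁ = 15.13 m/s

For a rectangular channel the momentum equation gives q² = ½·g·y₁·y₂·(y₁ + y₂) = ½×9.81×1.755×8.215×9.970 = 705.0.
q = √705.0 = 26.55 m²/s.
V₁ = q/y₁ = 26.55/1.755 = 15.13 m/s.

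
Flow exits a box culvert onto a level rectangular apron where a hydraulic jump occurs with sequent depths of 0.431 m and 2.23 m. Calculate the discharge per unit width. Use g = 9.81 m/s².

q = 3.54 m²/s

For a rectangular channel the momentum equation gives q² = ½·g·y₁·y₂·(y₁ + y₂) = ½×9.81×0.431×2.23×2.66 = 12.5.
q = √12.5 = 3.54 m²/s.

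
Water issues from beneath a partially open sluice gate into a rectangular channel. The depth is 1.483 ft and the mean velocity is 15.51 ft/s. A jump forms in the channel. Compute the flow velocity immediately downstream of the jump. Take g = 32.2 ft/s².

V₂ = 5.716 ft/s

Fr₁ = V₁/√(g·y₁) = 15.51/√(32.2×1.483) = 2.244.
From the momentum equation for a rectangular channel, y₂/y₁ = ½[√(1 + 8Fr₁²) − 1] = ½[√41.301 − 1] = 2.713.
y₂ = 2.713 × 1.483 = 4.024 ft.
q = V₁·y₁ = 15.51 × 1.483 = 23.00 ft²/s.
V₂ = q/y₂ = 23.00/4.024 = 5.716 ft/s.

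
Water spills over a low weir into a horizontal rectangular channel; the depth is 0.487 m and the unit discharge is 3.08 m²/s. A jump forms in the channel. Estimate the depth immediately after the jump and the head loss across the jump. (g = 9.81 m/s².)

y₂ = 1.76 m; ΔE = 0.606 m

V₁ = q/y₁ = 3.08/0.487 = 6.32 m/s. Fr₁ = V₁/√(g·y₁) = 6.32/√(9.81×0.487) = 2.89.
Bélanger equation: y₂/y₁ = ½[√(1 + 8Fr₁²) − 1] = ½[√67.98 − 1] = 3.62.
y₂ = 3.62 × 0.487 = 1.76 m.
V₂ = q/y₂ = 3.08/1.76 = 1.75 m/s. E₁ = y₁ + V₁²/2g = 2.53 m; E₂ = y₂ + V₂²/2g = 1.92 m. ΔE = E₁ − E₂ = 0.606 m.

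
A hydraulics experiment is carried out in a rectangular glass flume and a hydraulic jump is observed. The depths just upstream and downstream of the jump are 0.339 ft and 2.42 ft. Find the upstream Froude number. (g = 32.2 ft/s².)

For a rectangular channel the momentum equation gives q² = ½·g·y₁·y₂·(y₁ + y₂) = ½×32.2×0.339×2.42×2.76 = 36.4.
q = √36.4 = 6.04 ft²/s.
V₁ = q/y₁ = 17.8 ft/s; Fr₁ = V₁/√(g·y₁) = 5.39.

Fr₁ = 5.39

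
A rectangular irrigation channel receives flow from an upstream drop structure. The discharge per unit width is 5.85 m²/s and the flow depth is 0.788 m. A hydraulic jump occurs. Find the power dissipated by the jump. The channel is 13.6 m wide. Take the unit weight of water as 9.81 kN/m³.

V₁ = q/y₁ = 5.85/0.788 = 7.42 m/s. Fr₁ = V₁/√(g·y₁) = 7.42/√(9.81×0.788) = 2.67.
Bélanger equation: y₂/y₁ = ½[√(1 + 8Fr₁²) − 1] = ½[√58.04 − 1] = 3.31.
y₂ = 3.31 × 0.788 = 2.61 m.
V₂ = q/y₂ = 5.85/2.61 = 2.24 m/s. E₁ = y₁ + V₁²/2g = 3.60 m; E₂ = y₂ + V₂²/2g = 2.86 m. ΔE = E₁ − E₂ = 0.733 m.
Q = q·b = 5.85 × 13.6 = 79.6 m³/s. P = γ·Q·ΔE = 9.81 × 79.6 × 0.733 = 572 kW.

P = 572 kW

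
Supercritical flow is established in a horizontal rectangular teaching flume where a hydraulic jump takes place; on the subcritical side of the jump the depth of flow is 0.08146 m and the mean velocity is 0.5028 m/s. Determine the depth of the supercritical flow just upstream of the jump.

y₁ = 0.03580 m

Fr₂ = V₂/√(g·y₂) = 0.5028/√(9.81×0.08146) = 0.5625.
Applying the sequent-depth relation in reverse, y₁/y₂ = ½[√(1 + 8Fr₂²) − 1] = ½[√3.5309 − 1] = 0.4395.
y₁ = 0.4395 × 0.08146 = 0.03580 m.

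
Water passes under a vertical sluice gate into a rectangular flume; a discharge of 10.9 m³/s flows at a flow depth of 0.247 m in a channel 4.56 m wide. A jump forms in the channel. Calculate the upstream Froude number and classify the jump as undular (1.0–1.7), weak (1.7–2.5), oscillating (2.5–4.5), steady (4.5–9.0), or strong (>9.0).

q = Q/b = 10.9/4.56 = 2.39 m²/s; V₁ = q/y₁ = 9.68 m/s. Fr₁ = V₁/√(g·y₁) = 6.22.
Fr₁ = 6.22 lies in the steady range.

Fr₁ = 6.22; steady jump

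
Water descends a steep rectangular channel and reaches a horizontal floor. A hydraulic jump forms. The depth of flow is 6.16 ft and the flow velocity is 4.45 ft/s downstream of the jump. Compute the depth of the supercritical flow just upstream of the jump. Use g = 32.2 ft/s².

y₁ = 1.05 ft

Fr₂ = V₂/√(g·y₂) = 4.45/√(32.2×6.16) = 0.316.
The Bélanger relation is symmetric: y₁/y₂ = ½[√(1 + 8Fr₂²) − 1] = ½[√1.799 − 1] = 0.171.
y₁ = 0.171 × 6.16 = 1.05 ft.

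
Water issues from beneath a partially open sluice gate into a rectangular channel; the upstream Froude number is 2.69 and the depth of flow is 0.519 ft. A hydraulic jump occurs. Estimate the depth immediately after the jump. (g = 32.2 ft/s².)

Fr₁ = 2.69 (given).
From the momentum equation for a rectangular channel, y₂/y₁ = ½[√(1 + 8Fr₁²) − 1] = ½[√58.89 − 1] = 3.34.
y₂ = 3.34 × 0.519 = 1.73 ft.

y₂ = 1.73 ft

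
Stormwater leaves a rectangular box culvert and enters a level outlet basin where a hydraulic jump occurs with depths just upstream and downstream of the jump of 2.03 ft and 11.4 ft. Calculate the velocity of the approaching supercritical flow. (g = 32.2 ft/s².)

For a rectangular channel the momentum equation gives q² = ½·g·y₁·y₂·(y₁ + y₂) = ½×32.2×2.03×11.4×13.4 = 5004.
q = √5004 = 70.7 ft²/s.
V₁ = q/y₁ = 70.7/2.03 = 34.8 ft/s.

V₁ = 34.8 ft/s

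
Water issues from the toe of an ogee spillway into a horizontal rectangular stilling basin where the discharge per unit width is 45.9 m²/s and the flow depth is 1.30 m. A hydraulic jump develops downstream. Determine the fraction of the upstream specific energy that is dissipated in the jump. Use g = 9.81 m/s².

ΔE/E₁ = 0.724 (72.4%)

V₁ = q/y₁ = 45.9/1.30 = 35.3 m/s. Fr₁ = V₁/√(g·y₁) = 35.3/√(9.81×1.30) = 9.89.
By Bélanger, y₂/y₁ = ½[√(1 + 8Fr₁²) − 1] = ½[√783.0 − 1] = 13.5.
y₂ = 13.5 × 1.30 = 17.5 m.
E₁ = y₁ + V₁²/2g = 64.8 m. ΔE = (y₂ − y₁)³/(4y₁y₂) = 47.0 m. ΔE/E₁ = 47.0/64.8 = 0.724.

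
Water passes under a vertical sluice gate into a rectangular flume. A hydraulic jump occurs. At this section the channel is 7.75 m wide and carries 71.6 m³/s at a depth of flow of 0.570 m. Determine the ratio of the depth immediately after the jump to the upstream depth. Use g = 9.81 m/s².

y₂/y₁ = 9.21

q = Q/b = 71.6/7.75 = 9.24 m²/s; V₁ = q/y₁ = 16.2 m/s. Fr₁ = V₁/√(g·y₁) = 6.85.
Conjugate-depth relation: y₂/y₁ = ½[√(1 + 8Fr₁²) − 1] = ½[√376.9 − 1] = 9.21.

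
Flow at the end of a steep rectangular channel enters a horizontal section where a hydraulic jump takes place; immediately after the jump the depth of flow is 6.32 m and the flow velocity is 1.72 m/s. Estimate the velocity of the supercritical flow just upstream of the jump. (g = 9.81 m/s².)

Fr₂ = V₂/√(g·y₂) = 1.72/√(9.81×6.32) = 0.218.
The Bélanger relation is symmetric: y₁/y₂ = ½[√(1 + 8Fr₂²) − 1] = ½[√1.382 − 1] = 0.0877.
y₁ = 0.0877 × 6.32 = 0.554 m.
V₁ = q/y₁ = 10.9/0.554 = 19.6 m/s.

V₁ = 19.6 m/s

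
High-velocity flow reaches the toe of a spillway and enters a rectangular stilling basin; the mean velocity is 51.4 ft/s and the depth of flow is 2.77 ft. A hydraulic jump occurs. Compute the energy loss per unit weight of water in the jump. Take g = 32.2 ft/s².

Fr₁ = V₁/√(g·y₁) = 51.4/√(32.2×2.77) = 5.44.
By Bélanger, y₂/y₁ = ½[√(1 + 8Fr₁²) − 1] = ½[√238.0 − 1] = 7.21.
y₂ = 7.21 × 2.77 = 20.0 ft.
q = V₁·y₁ = 51.4 × 2.77 = 142 ft²/s. V₂ = q/y₂ = 142/20.0 = 7.13 ft/s. E₁ = y₁ + V₁²/2g = 43.8 ft; E₂ = y₂ + V₂²/2g = 20.8 ft. ΔE = E₁ − E₂ = 23.0 ft.

ΔE = 23.0 ft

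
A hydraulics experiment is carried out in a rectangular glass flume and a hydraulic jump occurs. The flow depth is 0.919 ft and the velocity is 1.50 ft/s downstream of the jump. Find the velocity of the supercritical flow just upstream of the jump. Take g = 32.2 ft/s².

V₁ = 11.2 ft/s

Fr₂ = V₂/√(g·y₂) = 1.50/√(32.2×0.919) = 0.276.
From the momentum equation (using Fr₂), y₁/y₂ = ½[√(1 + 8Fr₂²) − 1] = ½[√1.608 − 1] = 0.134.
y₁ = 0.134 × 0.919 = 0.123 ft.
V₁ = q/y₁ = 1.38/0.123 = 11.2 ft/s.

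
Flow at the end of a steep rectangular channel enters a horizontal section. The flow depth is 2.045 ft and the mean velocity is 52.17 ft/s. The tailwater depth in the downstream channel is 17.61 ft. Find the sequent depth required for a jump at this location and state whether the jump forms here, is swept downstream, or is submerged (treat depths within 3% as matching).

y₂ = 17.60 ft; the jump forms here

Fr₁ = V₁/√(g·y₁) = 52.17/√(32.2×2.045) = 6.429.
Bélanger equation: y₂/y₁ = ½[√(1 + 8Fr₁²) − 1] = ½[√331.66 − 1] = 8.606.
y₂ = 8.606 × 2.045 = 17.60 ft.
Tailwater y_tw = 17.61 ft: y_tw ≈ y₂, so the jump forms here.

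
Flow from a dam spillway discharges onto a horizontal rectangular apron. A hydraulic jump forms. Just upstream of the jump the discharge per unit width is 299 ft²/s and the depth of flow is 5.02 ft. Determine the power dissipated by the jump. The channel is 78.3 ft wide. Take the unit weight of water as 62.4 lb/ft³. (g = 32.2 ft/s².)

V₁ = q/y₁ = 299/5.02 = 59.6 ft/s. Fr₁ = V₁/√(g·y₁) = 59.6/√(32.2×5.02) = 4.68.
By Bélanger, y₂/y₁ = ½[√(1 + 8Fr₁²) − 1] = ½[√176.6 − 1] = 6.14.
y₂ = 6.14 × 5.02 = 30.8 ft.
Head loss: ΔE = (y₂ − y₁)³/(4y₁y₂) = (30.8 − 5.02)³/(4×5.02×30.8) = 17220/619 = 27.8 ft.
Q = q·b = 299 × 78.3 = 23412 cfs. P = γ·Q·ΔE/550 = 62.4 × 23412 × 27.8 / 550 = 73853 hp.

P = 73853 hp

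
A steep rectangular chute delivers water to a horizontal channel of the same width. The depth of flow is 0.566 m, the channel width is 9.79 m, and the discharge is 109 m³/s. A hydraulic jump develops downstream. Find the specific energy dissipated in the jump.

q = Q/b = 109/9.79 = 11.1 m²/s; V₁ = q/y₁ = 19.7 m/s. Fr₁ = V₁/√(g·y₁) = 8.35.
From the momentum equation for a rectangular channel, y₂/y₁ = ½[√(1 + 8Fr₁²) − 1] = ½[√558.5 − 1] = 11.3.
y₂ = 11.3 × 0.566 = 6.41 m.
V₂ = q/y₂ = 11.1/6.41 = 1.74 m/s. E₁ = y₁ + V₁²/2g = 20.3 m; E₂ = y₂ + V₂²/2g = 6.56 m. ΔE = E₁ − E₂ = 13.7 m.

ΔE = 13.7 m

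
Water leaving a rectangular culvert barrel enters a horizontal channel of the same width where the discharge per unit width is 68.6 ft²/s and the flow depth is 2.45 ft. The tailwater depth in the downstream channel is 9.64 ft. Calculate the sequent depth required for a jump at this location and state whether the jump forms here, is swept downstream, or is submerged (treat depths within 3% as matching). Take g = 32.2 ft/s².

y₂ = 9.77 ft; the jump forms here

V₁ = q/y₁ = 68.6/2.45 = 28.0 ft/s. Fr₁ = V₁/√(g·y₁) = 28.0/√(32.2×2.45) = 3.15.
Conjugate-depth relation: y₂/y₁ = ½[√(1 + 8Fr₁²) − 1] = ½[√80.50 − 1] = 3.99.
y₂ = 3.99 × 2.45 = 9.77 ft.
Tailwater y_tw = 9.64 ft: y_tw ≈ y₂, so the jump forms here.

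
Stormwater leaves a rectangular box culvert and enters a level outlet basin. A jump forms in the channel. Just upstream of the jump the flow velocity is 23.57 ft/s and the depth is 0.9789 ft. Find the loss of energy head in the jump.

Fr₁ = V₁/√(g·y₁) = 23.57/√(32.2×0.9789) = 4.198.
Bélanger equation: y₂/y₁ = ½[√(1 + 8Fr₁²) − 1] = ½[√142.00 − 1] = 5.458.
y₂ = 5.458 × 0.9789 = 5.343 ft.
Head loss: ΔE = (y₂ − y₁)³/(4y₁y₂) = (5.343 − 0.9789)³/(4×0.9789×5.343) = 83.12/20.92 = 3.973 ft.

ΔE = 3.973 ft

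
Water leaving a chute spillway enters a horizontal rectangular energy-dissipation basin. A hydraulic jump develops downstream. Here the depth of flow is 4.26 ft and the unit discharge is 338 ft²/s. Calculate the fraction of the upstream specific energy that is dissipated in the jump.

ΔE/E₁ = 0.609 (60.9%)

V₁ = q/y₁ = 338/4.26 = 79.3 ft/s. Fr₁ = V₁/√(g·y₁) = 79.3/√(32.2×4.26) = 6.77.
From the momentum equation for a rectangular channel, y₂/y₁ = ½[√(1 + 8Fr₁²) − 1] = ½[√368.1 − 1] = 9.09.
y₂ = 9.09 × 4.26 = 38.7 ft.
E₁ = y₁ + V₁²/2g = 102 ft. ΔE = (y₂ − y₁)³/(4y₁y₂) = 62.1 ft. ΔE/E₁ = 62.1/102 = 0.609.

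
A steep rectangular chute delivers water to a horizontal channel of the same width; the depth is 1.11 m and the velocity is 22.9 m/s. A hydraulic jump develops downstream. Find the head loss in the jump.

ΔE = 17.2 m

Fr₁ = V₁/√(g·y₁) = 22.9/√(9.81×1.11) = 6.94.
Bélanger equation: y₂/y₁ = ½[√(1 + 8Fr₁²) − 1] = ½[√386.3 − 1] = 9.33.
y₂ = 9.33 × 1.11 = 10.4 m.
q = V₁·y₁ = 22.9 × 1.11 = 25.4 m²/s. V₂ = q/y₂ = 25.4/10.4 = 2.46 m/s. E₁ = y₁ + V₁²/2g = 27.8 m; E₂ = y₂ + V₂²/2g = 10.7 m. ΔE = E₁ − E₂ = 17.2 m.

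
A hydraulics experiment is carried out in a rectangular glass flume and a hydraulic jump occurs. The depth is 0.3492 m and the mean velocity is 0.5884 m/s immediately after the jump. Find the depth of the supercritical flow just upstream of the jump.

y₁ = 0.06020 m

Fr₂ = V₂/√(g·y₂) = 0.5884/√(9.81×0.3492) = 0.3179.
Applying the sequent-depth relation in reverse, y₁/y₂ = ½[√(1 + 8Fr₂²) − 1] = ½[√1.8085 − 1] = 0.1724.
y₁ = 0.1724 × 0.3492 = 0.06020 m.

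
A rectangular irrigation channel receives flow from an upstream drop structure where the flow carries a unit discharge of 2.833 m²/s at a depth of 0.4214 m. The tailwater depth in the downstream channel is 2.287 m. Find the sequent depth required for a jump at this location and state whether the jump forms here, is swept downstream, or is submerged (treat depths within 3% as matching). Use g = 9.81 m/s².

V₁ = q/y₁ = 2.833/0.4214 = 6.723 m/s. Fr₁ = V₁/√(g·y₁) = 6.723/√(9.81×0.4214) = 3.307.
Conjugate-depth relation: y₂/y₁ = ½[√(1 + 8Fr₁²) − 1] = ½[√88.464 − 1] = 4.203.
y₂ = 4.203 × 0.4214 = 1.771 m.
Tailwater y_tw = 2.287 m: y_tw > y₂, so the jump is submerged.

y₂ = 1.771 m; the jump is submerged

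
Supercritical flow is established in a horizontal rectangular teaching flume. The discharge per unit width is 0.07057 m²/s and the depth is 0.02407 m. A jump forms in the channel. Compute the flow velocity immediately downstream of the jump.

V₂ = 0.3643 m/s

V₁ = q/y₁ = 0.07057/0.02407 = 2.932 m/s. Fr₁ = V₁/√(g·y₁) = 2.932/√(9.81×0.02407) = 6.034.
Conjugate-depth relation: y₂/y₁ = ½[√(1 + 8Fr₁²) − 1] = ½[√292.23 − 1] = 8.047.
y₂ = 8.047 × 0.02407 = 0.1937 m.
V₂ = q/y₂ = 0.07057/0.1937 = 0.3643 m/s.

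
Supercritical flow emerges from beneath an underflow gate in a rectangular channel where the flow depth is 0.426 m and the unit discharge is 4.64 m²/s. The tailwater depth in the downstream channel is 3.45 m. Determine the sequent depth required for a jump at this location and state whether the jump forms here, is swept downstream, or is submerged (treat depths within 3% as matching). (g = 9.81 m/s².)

V₁ = q/y₁ = 4.64/0.426 = 10.9 m/s. Fr₁ = V₁/√(g·y₁) = 10.9/√(9.81×0.426) = 5.33.
From the momentum equation for a rectangular channel, y₂/y₁ = ½[√(1 + 8Fr₁²) − 1] = ½[√228.1 − 1] = 7.05.
y₂ = 7.05 × 0.426 = 3.00 m.
Tailwater y_tw = 3.45 m: y_tw > y₂, so the jump is submerged.

y₂ = 3.00 m; the jump is submerged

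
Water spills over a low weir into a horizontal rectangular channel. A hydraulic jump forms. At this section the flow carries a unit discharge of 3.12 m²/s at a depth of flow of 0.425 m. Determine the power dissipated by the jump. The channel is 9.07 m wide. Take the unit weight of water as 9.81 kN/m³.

P = 301 kW

V₁ = q/y₁ = 3.12/0.425 = 7.34 m/s. Fr₁ = V₁/√(g·y₁) = 7.34/√(9.81×0.425) = 3.60.
By Bélanger, y₂/y₁ = ½[√(1 + 8Fr₁²) − 1] = ½[√104.4 − 1] = 4.61.
y₂ = 4.61 × 0.425 = 1.96 m.
Head loss: ΔE = (y₂ − y₁)³/(4y₁y₂) = (1.96 − 0.425)³/(4×0.425×1.96) = 3.61/3.33 = 1.08 m.
Q = q·b = 3.12 × 9.07 = 28.3 m³/s. P = γ·Q·ΔE = 9.81 × 28.3 × 1.08 = 301 kW.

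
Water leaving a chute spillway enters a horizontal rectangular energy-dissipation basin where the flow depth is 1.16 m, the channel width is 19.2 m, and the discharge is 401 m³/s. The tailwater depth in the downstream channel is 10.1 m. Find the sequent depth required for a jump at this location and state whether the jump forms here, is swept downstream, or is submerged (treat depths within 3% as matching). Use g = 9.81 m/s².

q = Q/b = 401/19.2 = 20.9 m²/s; V₁ = q/y₁ = 18.0 m/s. Fr₁ = V₁/√(g·y₁) = 5.34.
Sequent-depth ratio: y₂/y₁ = ½[√(1 + 8Fr₁²) − 1] = ½[√228.9 − 1] = 7.06.
y₂ = 7.06 × 1.16 = 8.19 m.
Tailwater y_tw = 10.1 m: y_tw > y₂, so the jump is submerged.

y₂ = 8.19 m; the jump is submerged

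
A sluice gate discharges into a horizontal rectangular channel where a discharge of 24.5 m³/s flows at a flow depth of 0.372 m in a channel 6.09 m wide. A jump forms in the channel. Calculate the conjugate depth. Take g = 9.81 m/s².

q = Q/b = 24.5/6.09 = 4.02 m²/s; V₁ = q/y₁ = 10.8 m/s. Fr₁ = V₁/√(g·y₁) = 5.66.
Conjugate-depth relation: y₂/y₁ = ½[√(1 + 8Fr₁²) − 1] = ½[√257.4 − 1] = 7.52.
y₂ = 7.52 × 0.372 = 2.80 m.

y₂ = 2.80 m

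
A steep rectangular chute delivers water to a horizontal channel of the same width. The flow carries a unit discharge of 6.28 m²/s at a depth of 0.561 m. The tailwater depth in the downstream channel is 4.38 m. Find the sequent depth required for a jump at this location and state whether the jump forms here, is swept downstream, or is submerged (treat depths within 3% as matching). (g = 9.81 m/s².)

y₂ = 3.52 m; the jump is submerged

V₁ = q/y₁ = 6.28/0.561 = 11.2 m/s. Fr₁ = V₁/√(g·y₁) = 11.2/√(9.81×0.561) = 4.77.
Sequent-depth ratio: y₂/y₁ = ½[√(1 + 8Fr₁²) − 1] = ½[√183.2 − 1] = 6.27.
y₂ = 6.27 × 0.561 = 3.52 m.
Tailwater y_tw = 4.38 m: y_tw > y₂, so the jump is submerged.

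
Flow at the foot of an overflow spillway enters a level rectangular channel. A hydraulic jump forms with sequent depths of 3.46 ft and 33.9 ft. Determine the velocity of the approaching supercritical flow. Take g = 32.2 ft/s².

V₁ = 76.8 ft/s

For a rectangular channel the momentum equation gives q² = ½·g·y₁·y₂·(y₁ + y₂) = ½×32.2×3.46×33.9×37.4 = 70552.
q = √70552 = 266 ft²/s.
V₁ = q/y₁ = 266/3.46 = 76.8 ft/s.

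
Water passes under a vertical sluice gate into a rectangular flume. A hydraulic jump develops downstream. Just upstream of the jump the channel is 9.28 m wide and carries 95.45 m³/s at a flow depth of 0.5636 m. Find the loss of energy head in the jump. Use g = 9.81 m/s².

ΔE = 11.47 m

q = Q/b = 95.45/9.28 = 10.29 m²/s; V₁ = q/y₁ = 18.25 m/s. Fr₁ = V₁/√(g·y₁) = 7.761.
Sequent-depth ratio: y₂/y₁ = ½[√(1 + 8Fr₁²) − 1] = ½[√482.91 − 1] = 10.49.
y₂ = 10.49 × 0.5636 = 5.911 m.
Head loss: ΔE = (y₂ − y₁)³/(4y₁y₂) = (5.911 − 0.5636)³/(4×0.5636×5.911) = 152.9/13.33 = 11.47 m.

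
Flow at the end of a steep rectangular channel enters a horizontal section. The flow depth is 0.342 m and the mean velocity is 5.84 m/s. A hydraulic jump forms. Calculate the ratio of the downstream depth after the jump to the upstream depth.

y₂/y₁ = 4.04

Fr₁ = V₁/√(g·y₁) = 5.84/√(9.81×0.342) = 3.19.
Conjugate-depth relation: y₂/y₁ = ½[√(1 + 8Fr₁²) − 1] = ½[√82.32 − 1] = 4.04.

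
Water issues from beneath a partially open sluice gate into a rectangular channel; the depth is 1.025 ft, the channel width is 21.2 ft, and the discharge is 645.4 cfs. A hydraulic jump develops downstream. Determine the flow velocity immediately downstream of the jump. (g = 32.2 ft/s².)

V₂ = 4.350 ft/s

q = Q/b = 645.4/21.2 = 30.44 ft²/s; V₁ = q/y₁ = 29.70 ft/s. Fr₁ = V₁/√(g·y₁) = 5.170.
Bélanger equation: y₂/y₁ = ½[√(1 + 8Fr₁²) − 1] = ½[√214.82 − 1] = 6.828.
y₂ = 6.828 × 1.025 = 6.999 ft.
V₂ = q/y₂ = 30.44/6.999 = 4.350 ft/s.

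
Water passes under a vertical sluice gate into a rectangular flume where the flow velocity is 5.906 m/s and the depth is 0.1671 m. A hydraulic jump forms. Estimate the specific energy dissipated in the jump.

Fr₁ = V₁/√(g·y₁) = 5.906/√(9.81×0.1671) = 4.613.
Sequent-depth ratio: y₂/y₁ = ½[√(1 + 8Fr₁²) − 1] = ½[√171.23 − 1] = 6.043.
y₂ = 6.043 × 0.1671 = 1.010 m.
q = V₁·y₁ = 5.906 × 0.1671 = 0.9869 m²/s. V₂ = q/y₂ = 0.9869/1.010 = 0.9774 m/s. E₁ = y₁ + V₁²/2g = 1.945 m; E₂ = y₂ + V₂²/2g = 1.058 m. ΔE = E₁ − E₂ = 0.8865 m.

ΔE = 0.8865 m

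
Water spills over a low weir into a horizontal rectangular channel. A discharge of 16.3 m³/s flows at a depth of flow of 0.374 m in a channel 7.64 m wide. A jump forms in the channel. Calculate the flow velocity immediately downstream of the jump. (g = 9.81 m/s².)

q = Q/b = 16.3/7.64 = 2.13 m²/s; V₁ = q/y₁ = 5.70 m/s. Fr₁ = V₁/√(g·y₁) = 2.98.
Sequent-depth ratio: y₂/y₁ = ½[√(1 + 8Fr₁²) − 1] = ½[√71.96 − 1] = 3.74.
y₂ = 3.74 × 0.374 = 1.40 m.
V₂ = q/y₂ = 2.13/1.40 = 1.52 m/s.

V₂ = 1.52 m/s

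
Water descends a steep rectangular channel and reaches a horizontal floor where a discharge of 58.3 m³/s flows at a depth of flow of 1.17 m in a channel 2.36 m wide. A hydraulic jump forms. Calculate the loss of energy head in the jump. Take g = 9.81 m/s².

ΔE = 13.8 m

q = Q/b = 58.3/2.36 = 24.7 m²/s; V₁ = q/y₁ = 21.1 m/s. Fr₁ = V₁/√(g·y₁) = 6.23.
Conjugate-depth relation: y₂/y₁ = ½[√(1 + 8Fr₁²) − 1] = ½[√311.7 − 1] = 8.33.
y₂ = 8.33 × 1.17 = 9.74 m.
V₂ = q/y₂ = 24.7/9.74 = 2.54 m/s. E₁ = y₁ + V₁²/2g = 23.9 m; E₂ = y₂ + V₂²/2g = 10.1 m. ΔE = E₁ − E₂ = 13.8 m.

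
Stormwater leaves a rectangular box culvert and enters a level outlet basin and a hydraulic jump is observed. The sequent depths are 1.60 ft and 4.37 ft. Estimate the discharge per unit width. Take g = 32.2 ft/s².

For a rectangular channel the momentum equation gives q² = ½·g·y₁·y₂·(y₁ + y₂) = ½×32.2×1.60×4.37×5.97 = 672.
q = √672 = 25.9 ft²/s.

q = 25.9 ft²/s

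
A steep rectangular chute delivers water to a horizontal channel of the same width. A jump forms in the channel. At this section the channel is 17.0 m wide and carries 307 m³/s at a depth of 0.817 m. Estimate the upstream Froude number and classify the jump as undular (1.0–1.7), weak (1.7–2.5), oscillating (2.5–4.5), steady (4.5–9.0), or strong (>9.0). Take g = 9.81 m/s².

q = Q/b = 307/17.0 = 18.1 m²/s; V₁ = q/y₁ = 22.1 m/s. Fr₁ = V₁/√(g·y₁) = 7.81.
Fr₁ = 7.81 lies in the steady range.

Fr₁ = 7.81; steady jump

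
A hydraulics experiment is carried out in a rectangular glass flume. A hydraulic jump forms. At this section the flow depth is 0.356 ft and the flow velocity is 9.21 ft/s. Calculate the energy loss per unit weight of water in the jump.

ΔE = 0.355 ft

Fr₁ = V₁/√(g·y₁) = 9.21/√(32.2×0.356) = 2.72.
By Bélanger, y₂/y₁ = ½[√(1 + 8Fr₁²) − 1] = ½[√60.20 − 1] = 3.38.
y₂ = 3.38 × 0.356 = 1.20 ft.
q = V₁·y₁ = 9.21 × 0.356 = 3.28 ft²/s. V₂ = q/y₂ = 3.28/1.20 = 2.73 ft/s. E₁ = y₁ + V₁²/2g = 1.67 ft; E₂ = y₂ + V₂²/2g = 1.32 ft. ΔE = E₁ − E₂ = 0.355 ft.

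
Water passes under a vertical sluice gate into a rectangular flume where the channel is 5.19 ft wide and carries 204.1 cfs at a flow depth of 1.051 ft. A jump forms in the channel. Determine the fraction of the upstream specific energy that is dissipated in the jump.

q = Q/b = 204.1/5.19 = 39.33 ft²/s; V₁ = q/y₁ = 37.42 ft/s. Fr₁ = V₁/√(g·y₁) = 6.432.
Bélanger equation: y₂/y₁ = ½[√(1 + 8Fr₁²) − 1] = ½[√331.96 − 1] = 8.610.
y₂ = 8.610 × 1.051 = 9.049 ft.
E₁ = y₁ + V₁²/2g = 22.79 ft. ΔE = (y₂ − y₁)³/(4y₁y₂) = 13.45 ft. ΔE/E₁ = 13.45/22.79 = 0.590.

ΔE/E₁ = 0.590 (59.0%)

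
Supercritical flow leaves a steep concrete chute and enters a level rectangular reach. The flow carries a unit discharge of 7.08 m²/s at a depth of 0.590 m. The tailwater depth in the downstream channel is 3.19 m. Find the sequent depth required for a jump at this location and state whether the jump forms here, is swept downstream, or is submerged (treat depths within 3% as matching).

y₂ = 3.88 m; the jump is swept downstream

V₁ = q/y₁ = 7.08/0.590 = 12.0 m/s. Fr₁ = V₁/√(g·y₁) = 12.0/√(9.81×0.590) = 4.99.
Sequent-depth ratio: y₂/y₁ = ½[√(1 + 8Fr₁²) − 1] = ½[√200.0 − 1] = 6.57.
y₂ = 6.57 × 0.590 = 3.88 m.
Tailwater y_tw = 3.19 m: y_tw < y₂, so the jump is swept downstream.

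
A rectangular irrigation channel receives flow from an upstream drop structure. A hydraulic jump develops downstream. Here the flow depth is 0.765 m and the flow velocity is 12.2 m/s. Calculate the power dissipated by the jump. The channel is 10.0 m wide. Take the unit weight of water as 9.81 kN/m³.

P = 3366 kW

Fr₁ = V₁/√(g·y₁) = 12.2/√(9.81×0.765) = 4.45.
By Bélanger, y₂/y₁ = ½[√(1 + 8Fr₁²) − 1] = ½[√159.7 − 1] = 5.82.
y₂ = 5.82 × 0.765 = 4.45 m.
Head loss: ΔE = (y₂ − y₁)³/(4y₁y₂) = (4.45 − 0.765)³/(4×0.765×4.45) = 50.1/13.6 = 3.68 m.
q = V₁·y₁ = 12.2 × 0.765 = 9.33 m²/s. Q = q·b = 9.33 × 10.0 = 93.3 m³/s. P = γ·Q·ΔE = 9.81 × 93.3 × 3.68 = 3366 kW.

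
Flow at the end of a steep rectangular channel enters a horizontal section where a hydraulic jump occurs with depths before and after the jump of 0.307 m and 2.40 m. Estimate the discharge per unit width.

For a rectangular channel the momentum equation gives q² = ½·g·y₁·y₂·(y₁ + y₂) = ½×9.81×0.307×2.40×2.71 = 9.78.
q = √9.78 = 3.13 m²/s.

q = 3.13 m²/s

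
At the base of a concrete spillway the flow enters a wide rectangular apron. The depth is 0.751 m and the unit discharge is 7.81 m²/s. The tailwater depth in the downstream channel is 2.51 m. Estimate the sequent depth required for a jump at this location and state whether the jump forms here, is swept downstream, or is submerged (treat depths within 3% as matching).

V₁ = q/y₁ = 7.81/0.751 = 10.4 m/s. Fr₁ = V₁/√(g·y₁) = 10.4/√(9.81×0.751) = 3.83.
Sequent-depth ratio: y₂/y₁ = ½[√(1 + 8Fr₁²) − 1] = ½[√118.4 − 1] = 4.94.
y₂ = 4.94 × 0.751 = 3.71 m.
Tailwater y_tw = 2.51 m: y_tw < y₂, so the jump is swept downstream.

y₂ = 3.71 m; the jump is swept downstream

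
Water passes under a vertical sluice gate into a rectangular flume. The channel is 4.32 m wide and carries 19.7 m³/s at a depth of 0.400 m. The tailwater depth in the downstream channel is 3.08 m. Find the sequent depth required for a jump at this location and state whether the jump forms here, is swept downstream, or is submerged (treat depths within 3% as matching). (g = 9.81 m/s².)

y₂ = 3.06 m; the jump forms here

q = Q/b = 19.7/4.32 = 4.56 m²/s; V₁ = q/y₁ = 11.4 m/s. Fr₁ = V₁/√(g·y₁) = 5.76.
Conjugate-depth relation: y₂/y₁ = ½[√(1 + 8Fr₁²) − 1] = ½[√266.0 − 1] = 7.65.
y₂ = 7.65 × 0.400 = 3.06 m.
Tailwater y_tw = 3.08 m: y_tw ≈ y₂, so the jump forms here.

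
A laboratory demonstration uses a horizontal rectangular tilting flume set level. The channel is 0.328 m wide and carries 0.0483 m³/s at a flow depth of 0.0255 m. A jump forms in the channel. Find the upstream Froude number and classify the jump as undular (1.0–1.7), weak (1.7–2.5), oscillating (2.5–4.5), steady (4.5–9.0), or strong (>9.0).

q = Q/b = 0.0483/0.328 = 0.147 m²/s; V₁ = q/y₁ = 5.77 m/s. Fr₁ = V₁/√(g·y₁) = 11.5.
Fr₁ = 11.5 lies in the strong range.

Fr₁ = 11.5; strong jump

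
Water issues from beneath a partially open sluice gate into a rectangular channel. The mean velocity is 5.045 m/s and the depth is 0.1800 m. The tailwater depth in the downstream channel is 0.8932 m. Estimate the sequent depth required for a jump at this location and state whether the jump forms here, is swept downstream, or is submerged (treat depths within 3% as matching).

y₂ = 0.8806 m; the jump forms here

Fr₁ = V₁/√(g·y₁) = 5.045/√(9.81×0.1800) = 3.797.
By Bélanger, y₂/y₁ = ½[√(1 + 8Fr₁²) − 1] = ½[√116.31 − 1] = 4.892.
y₂ = 4.892 × 0.1800 = 0.8806 m.
Tailwater y_tw = 0.8932 m: y_tw ≈ y₂, so the jump forms here.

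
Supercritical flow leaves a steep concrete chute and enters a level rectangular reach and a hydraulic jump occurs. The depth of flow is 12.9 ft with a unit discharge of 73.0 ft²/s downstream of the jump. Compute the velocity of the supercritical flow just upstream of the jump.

V₂ = q/y₂ = 73.0/12.9 = 5.66 ft/s; Fr₂ = V₂/√(g·y₂) = 0.278.
From the momentum equation (using Fr₂), y₁/y₂ = ½[√(1 + 8Fr₂²) − 1] = ½[√1.617 − 1] = 0.136.
y₁ = 0.136 × 12.9 = 1.75 ft.
V₁ = q/y₁ = 73.0/1.75 = 41.7 ft/s.

V₁ = 41.7 ft/s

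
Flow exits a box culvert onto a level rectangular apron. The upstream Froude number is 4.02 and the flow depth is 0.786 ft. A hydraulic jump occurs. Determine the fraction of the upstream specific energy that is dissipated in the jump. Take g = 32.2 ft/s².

Fr₁ = 4.02 (given).
Bélanger equation: y₂/y₁ = ½[√(1 + 8Fr₁²) − 1] = ½[√130.3 − 1] = 5.21.
y₂ = 5.21 × 0.786 = 4.09 ft.
E₁ = y₁(1 + Fr₁²/2) = 0.786×(1 + 4.02²/2) = 7.14 ft. ΔE = (y₂ − y₁)³/(4y₁y₂) = 2.81 ft. ΔE/E₁ = 2.81/7.14 = 0.394.

ΔE/E₁ = 0.394 (39.4%)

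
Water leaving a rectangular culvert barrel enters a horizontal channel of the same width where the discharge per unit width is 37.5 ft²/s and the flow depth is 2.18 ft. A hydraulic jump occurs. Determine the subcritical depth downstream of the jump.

y₂ = 5.33 ft

V₁ = q/y₁ = 37.5/2.18 = 17.2 ft/s. Fr₁ = V₁/√(g·y₁) = 17.2/√(32.2×2.18) = 2.05.
Bélanger equation: y₂/y₁ = ½[√(1 + 8Fr₁²) − 1] = ½[√34.72 − 1] = 2.45.
y₂ = 2.45 × 2.18 = 5.33 ft.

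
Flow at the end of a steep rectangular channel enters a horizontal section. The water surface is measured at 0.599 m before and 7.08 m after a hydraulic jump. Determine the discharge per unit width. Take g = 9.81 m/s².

q = 12.6 m²/s

For a rectangular channel the momentum equation gives q² = ½·g·y₁·y₂·(y₁ + y₂) = ½×9.81×0.599×7.08×7.68 = 160.
q = √160 = 12.6 m²/s.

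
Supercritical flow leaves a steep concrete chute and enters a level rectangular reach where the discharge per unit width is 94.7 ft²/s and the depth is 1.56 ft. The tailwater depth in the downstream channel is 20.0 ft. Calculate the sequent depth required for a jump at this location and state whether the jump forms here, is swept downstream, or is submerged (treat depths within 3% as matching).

y₂ = 18.1 ft; the jump is submerged

V₁ = q/y₁ = 94.7/1.56 = 60.7 ft/s. Fr₁ = V₁/√(g·y₁) = 60.7/√(32.2×1.56) = 8.57.
Bélanger equation: y₂/y₁ = ½[√(1 + 8Fr₁²) − 1] = ½[√587.9 − 1] = 11.6.
y₂ = 11.6 × 1.56 = 18.1 ft.
Tailwater y_tw = 20.0 ft: y_tw > y₂, so the jump is submerged.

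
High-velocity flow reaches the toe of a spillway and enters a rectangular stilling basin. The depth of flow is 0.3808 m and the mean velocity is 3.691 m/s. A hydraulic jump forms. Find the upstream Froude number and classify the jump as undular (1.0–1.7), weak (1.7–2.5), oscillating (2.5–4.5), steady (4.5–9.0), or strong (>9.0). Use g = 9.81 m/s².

Fr₁ = V₁/√(g·y₁) = 3.691/√(9.81×0.3808) = 1.910.
Fr₁ = 1.910 lies in the weak range.

Fr₁ = 1.910; weak jump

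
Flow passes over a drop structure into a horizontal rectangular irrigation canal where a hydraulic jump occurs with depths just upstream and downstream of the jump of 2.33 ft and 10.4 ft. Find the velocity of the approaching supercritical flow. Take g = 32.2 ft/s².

For a rectangular channel the momentum equation gives q² = ½·g·y₁·y₂·(y₁ + y₂) = ½×32.2×2.33×10.4×12.7 = 4966.
q = √4966 = 70.5 ft²/s.
V₁ = q/y₁ = 70.5/2.33 = 30.2 ft/s.

V₁ = 30.2 ft/s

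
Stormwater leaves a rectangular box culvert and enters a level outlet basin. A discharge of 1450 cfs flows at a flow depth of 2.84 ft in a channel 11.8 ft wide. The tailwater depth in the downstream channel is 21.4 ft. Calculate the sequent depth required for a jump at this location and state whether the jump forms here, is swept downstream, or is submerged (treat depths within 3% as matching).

y₂ = 16.8 ft; the jump is submerged

q = Q/b = 1450/11.8 = 123 ft²/s; V₁ = q/y₁ = 43.3 ft/s. Fr₁ = V₁/√(g·y₁) = 4.52.
From the momentum equation for a rectangular channel, y₂/y₁ = ½[√(1 + 8Fr₁²) − 1] = ½[√164.8 − 1] = 5.92.
y₂ = 5.92 × 2.84 = 16.8 ft.
Tailwater y_tw = 21.4 ft: y_tw > y₂, so the jump is submerged.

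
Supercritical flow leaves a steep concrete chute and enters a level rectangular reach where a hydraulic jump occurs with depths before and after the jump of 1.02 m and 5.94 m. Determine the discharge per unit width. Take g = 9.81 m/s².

For a rectangular channel the momentum equation gives q² = ½·g·y₁·y₂·(y₁ + y₂) = ½×9.81×1.02×5.94×6.96 = 207.
q = √207 = 14.4 m²/s.

q = 14.4 m²/s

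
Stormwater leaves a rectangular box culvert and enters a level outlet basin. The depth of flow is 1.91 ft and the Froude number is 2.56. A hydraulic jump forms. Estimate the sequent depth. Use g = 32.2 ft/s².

y₂ = 6.03 ft

Fr₁ = 2.56 (given).
Sequent-depth ratio: y₂/y₁ = ½[√(1 + 8Fr₁²) − 1] = ½[√53.43 − 1] = 3.15.
y₂ = 3.15 × 1.91 = 6.03 ft.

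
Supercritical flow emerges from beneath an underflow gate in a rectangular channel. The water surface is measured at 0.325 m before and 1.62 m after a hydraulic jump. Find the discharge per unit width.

q = 2.24 m²/s

For a rectangular channel the momentum equation gives q² = ½·g·y₁·y₂·(y₁ + y₂) = ½×9.81×0.325×1.62×1.95 = 5.02.
q = √5.02 = 2.24 m²/s.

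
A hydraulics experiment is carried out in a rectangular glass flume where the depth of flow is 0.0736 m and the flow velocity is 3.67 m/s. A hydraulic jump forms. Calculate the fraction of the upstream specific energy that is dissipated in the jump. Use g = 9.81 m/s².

ΔE/E₁ = 0.426 (42.6%)

Fr₁ = V₁/√(g·y₁) = 3.67/√(9.81×0.0736) = 4.32.
From the momentum equation for a rectangular channel, y₂/y₁ = ½[√(1 + 8Fr₁²) − 1] = ½[√150.2 − 1] = 5.63.
y₂ = 5.63 × 0.0736 = 0.414 m.
E₁ = y₁ + V₁²/2g = 0.760 m. ΔE = (y₂ − y₁)³/(4y₁y₂) = 0.324 m. ΔE/E₁ = 0.324/0.760 = 0.426.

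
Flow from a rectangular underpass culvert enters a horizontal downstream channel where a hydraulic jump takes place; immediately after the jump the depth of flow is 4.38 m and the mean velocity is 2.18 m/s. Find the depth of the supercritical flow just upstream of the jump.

Fr₂ = V₂/√(g·y₂) = 2.18/√(9.81×4.38) = 0.333.
The Bélanger relation is symmetric: y₁/y₂ = ½[√(1 + 8Fr₂²) − 1] = ½[√1.885 − 1] = 0.186.
y₁ = 0.186 × 4.38 = 0.817 m.

y₁ = 0.817 m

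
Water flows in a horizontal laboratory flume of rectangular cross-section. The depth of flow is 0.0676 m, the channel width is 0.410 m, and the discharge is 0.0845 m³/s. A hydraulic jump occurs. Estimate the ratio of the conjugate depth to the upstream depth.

q = Q/b = 0.0845/0.410 = 0.206 m²/s; V₁ = q/y₁ = 3.05 m/s. Fr₁ = V₁/√(g·y₁) = 3.74.
Conjugate-depth relation: y₂/y₁ = ½[√(1 + 8Fr₁²) − 1] = ½[√113.1 − 1] = 4.82.

y₂/y₁ = 4.82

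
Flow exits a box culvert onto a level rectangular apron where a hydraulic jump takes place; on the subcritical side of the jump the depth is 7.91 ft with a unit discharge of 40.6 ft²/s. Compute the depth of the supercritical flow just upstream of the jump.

V₂ = q/y₂ = 40.6/7.91 = 5.13 ft/s; Fr₂ = V₂/√(g·y₂) = 0.322.
Applying the sequent-depth relation in reverse, y₁/y₂ = ½[√(1 + 8Fr₂²) − 1] = ½[√1.827 − 1] = 0.176.
y₁ = 0.176 × 7.91 = 1.39 ft.

y₁ = 1.39 ft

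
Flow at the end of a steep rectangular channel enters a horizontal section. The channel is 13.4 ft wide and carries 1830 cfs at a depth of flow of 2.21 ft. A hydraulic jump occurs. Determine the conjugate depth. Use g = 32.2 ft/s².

y₂ = 21.8 ft

q = Q/b = 1830/13.4 = 137 ft²/s; V₁ = q/y₁ = 61.8 ft/s. Fr₁ = V₁/√(g·y₁) = 7.33.
Sequent-depth ratio: y₂/y₁ = ½[√(1 + 8Fr₁²) − 1] = ½[√430.3 − 1] = 9.87.
y₂ = 9.87 × 2.21 = 21.8 ft.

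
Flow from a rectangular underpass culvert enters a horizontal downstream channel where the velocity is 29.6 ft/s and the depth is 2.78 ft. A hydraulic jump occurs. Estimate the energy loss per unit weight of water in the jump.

Fr₁ = V₁/√(g·y₁) = 29.6/√(32.2×2.78) = 3.13.
From the momentum equation for a rectangular channel, y₂/y₁ = ½[√(1 + 8Fr₁²) − 1] = ½[√79.30 − 1] = 3.95.
y₂ = 3.95 × 2.78 = 11.0 ft.
q = V₁·y₁ = 29.6 × 2.78 = 82.3 ft²/s. V₂ = q/y₂ = 82.3/11.0 = 7.49 ft/s. E₁ = y₁ + V₁²/2g = 16.4 ft; E₂ = y₂ + V₂²/2g = 11.9 ft. ΔE = E₁ − E₂ = 4.53 ft.

ΔE = 4.53 ft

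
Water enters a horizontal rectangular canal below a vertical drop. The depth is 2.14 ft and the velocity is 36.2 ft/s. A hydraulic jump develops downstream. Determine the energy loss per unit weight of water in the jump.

ΔE = 9.69 ft

Fr₁ = V₁/√(g·y₁) = 36.2/√(32.2×2.14) = 4.36.
Conjugate-depth relation: y₂/y₁ = ½[√(1 + 8Fr₁²) − 1] = ½[√153.1 − 1] = 5.69.
y₂ = 5.69 × 2.14 = 12.2 ft.
q = V₁·y₁ = 36.2 × 2.14 = 77.5 ft²/s. V₂ = q/y₂ = 77.5/12.2 = 6.36 ft/s. E₁ = y₁ + V₁²/2g = 22.5 ft; E₂ = y₂ + V₂²/2g = 12.8 ft. ΔE = E₁ − E₂ = 9.69 ft.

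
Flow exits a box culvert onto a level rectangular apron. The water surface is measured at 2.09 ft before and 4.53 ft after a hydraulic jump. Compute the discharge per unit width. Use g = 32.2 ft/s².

For a rectangular channel the momentum equation gives q² = ½·g·y₁·y₂·(y₁ + y₂) = ½×32.2×2.09×4.53×6.62 = 1009.
q = √1009 = 31.8 ft²/s.

q = 31.8 ft²/s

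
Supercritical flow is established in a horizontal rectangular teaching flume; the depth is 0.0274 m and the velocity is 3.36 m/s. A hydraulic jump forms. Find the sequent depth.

Fr₁ = V₁/√(g·y₁) = 3.36/√(9.81×0.0274) = 6.48.
Bélanger equation: y₂/y₁ = ½[√(1 + 8Fr₁²) − 1] = ½[√337.0 − 1] = 8.68.
y₂ = 8.68 × 0.0274 = 0.238 m.

y₂ = 0.238 m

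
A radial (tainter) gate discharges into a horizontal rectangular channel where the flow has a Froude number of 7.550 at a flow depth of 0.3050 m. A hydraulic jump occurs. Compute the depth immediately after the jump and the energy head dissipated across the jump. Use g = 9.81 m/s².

y₂ = 3.108 m; ΔE = 5.806 m

Fr₁ = 7.550 (given).
By Bélanger, y₂/y₁ = ½[√(1 + 8Fr₁²) − 1] = ½[√457.02 − 1] = 10.19.
y₂ = 10.19 × 0.3050 = 3.108 m.
Head loss: ΔE = (y₂ − y₁)³/(4y₁y₂) = (3.108 − 0.3050)³/(4×0.3050×3.108) = 22.01/3.791 = 5.806 m.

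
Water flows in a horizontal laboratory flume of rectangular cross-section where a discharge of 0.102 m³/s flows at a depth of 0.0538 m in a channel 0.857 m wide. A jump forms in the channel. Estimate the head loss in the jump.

ΔE = 0.0799 m

q = Q/b = 0.102/0.857 = 0.119 m²/s; V₁ = q/y₁ = 2.21 m/s. Fr₁ = V₁/√(g·y₁) = 3.05.
By Bélanger, y₂/y₁ = ½[√(1 + 8Fr₁²) − 1] = ½[√75.18 − 1] = 3.84.
y₂ = 3.84 × 0.0538 = 0.206 m.
V₂ = q/y₂ = 0.119/0.206 = 0.577 m/s. E₁ = y₁ + V₁²/2g = 0.303 m; E₂ = y₂ + V₂²/2g = 0.223 m. ΔE = E₁ − E₂ = 0.0799 m.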